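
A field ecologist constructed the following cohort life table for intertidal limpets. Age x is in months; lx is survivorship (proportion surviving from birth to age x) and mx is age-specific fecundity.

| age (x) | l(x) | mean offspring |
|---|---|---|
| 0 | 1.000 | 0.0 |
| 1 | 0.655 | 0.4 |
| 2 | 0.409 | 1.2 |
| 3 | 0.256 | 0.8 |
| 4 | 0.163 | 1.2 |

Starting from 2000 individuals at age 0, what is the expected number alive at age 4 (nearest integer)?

Expected survivors = N0 · l_4 = 2000 × 0.163 = 326 → 326

326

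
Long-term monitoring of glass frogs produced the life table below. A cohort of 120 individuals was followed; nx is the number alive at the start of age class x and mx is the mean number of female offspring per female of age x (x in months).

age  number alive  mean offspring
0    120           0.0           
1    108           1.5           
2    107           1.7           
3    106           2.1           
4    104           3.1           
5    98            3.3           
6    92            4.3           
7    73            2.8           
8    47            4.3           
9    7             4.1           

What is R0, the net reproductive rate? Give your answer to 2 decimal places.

17.03

lx = nx/n0 = nx/120: 1, 0.9, 0.89167…, 0.88333…, 0.86667…, 0.81667…, 0.76667…, 0.60833…, 0.39167…, 0.05833…
lx·mx by age: 0, 1.35, 1.515833…, 1.855…, 2.686667…, 2.695…, 3.296667…, 1.703333…, 1.684167…, 0.239167…
R0 = Σ lx·mx = 17.025833… → 17.03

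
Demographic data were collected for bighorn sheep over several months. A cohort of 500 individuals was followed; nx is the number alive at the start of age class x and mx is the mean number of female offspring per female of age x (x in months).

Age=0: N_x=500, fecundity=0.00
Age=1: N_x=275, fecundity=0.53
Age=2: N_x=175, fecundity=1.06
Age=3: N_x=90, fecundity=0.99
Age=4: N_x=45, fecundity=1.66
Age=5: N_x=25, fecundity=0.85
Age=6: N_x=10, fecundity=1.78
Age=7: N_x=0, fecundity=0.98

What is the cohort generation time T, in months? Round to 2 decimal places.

lx = nx/n0 = nx/500: 1, 0.55, 0.35, 0.18, 0.09, 0.05, 0.02, 0
lx·mx: 0, 0.2915, 0.371, 0.1782, 0.1494, 0.0425, 0.0356, 0 → R0 = 1.0682
x·lx·mx: 0, 0.2915, 0.742, 0.5346, 0.5976, 0.2125, 0.2136, 0 → Σ = 2.5918
T = 2.5918 / 1.0682 = 2.426325… → 2.43

2.43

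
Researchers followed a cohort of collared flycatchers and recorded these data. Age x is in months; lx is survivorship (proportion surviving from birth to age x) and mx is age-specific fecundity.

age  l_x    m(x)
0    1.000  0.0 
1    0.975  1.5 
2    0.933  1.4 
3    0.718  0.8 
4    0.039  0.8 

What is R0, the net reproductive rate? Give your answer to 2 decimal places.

3.37

lx·mx by age: 0, 1.4625, 1.3062, 0.5744, 0.0312
R0 = Σ lx·mx = 3.3743 → 3.37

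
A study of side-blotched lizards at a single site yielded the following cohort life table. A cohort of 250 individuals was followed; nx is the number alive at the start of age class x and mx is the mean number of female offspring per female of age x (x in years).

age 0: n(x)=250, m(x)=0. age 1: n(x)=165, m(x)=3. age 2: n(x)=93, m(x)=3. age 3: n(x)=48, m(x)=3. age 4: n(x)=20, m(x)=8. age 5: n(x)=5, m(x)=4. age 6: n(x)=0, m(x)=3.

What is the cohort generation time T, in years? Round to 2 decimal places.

2.03

lx = nx/n0 = nx/250: 1, 0.66, 0.372, 0.192, 0.08, 0.02, 0
lx·mx: 0, 1.98, 1.116, 0.576, 0.64, 0.08, 0 → R0 = 4.392
x·lx·mx: 0, 1.98, 2.232, 1.728, 2.56, 0.4, 0 → Σ = 8.9
T = 8.9 / 4.392 = 2.026412… → 2.03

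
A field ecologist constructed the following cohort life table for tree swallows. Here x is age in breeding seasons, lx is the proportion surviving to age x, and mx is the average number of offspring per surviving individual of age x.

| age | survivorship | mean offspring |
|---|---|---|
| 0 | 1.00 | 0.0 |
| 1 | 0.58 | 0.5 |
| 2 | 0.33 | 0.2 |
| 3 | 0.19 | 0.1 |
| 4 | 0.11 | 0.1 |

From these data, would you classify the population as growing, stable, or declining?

R0 = Σ lx·mx = 0 + 0.29 + 0.066 + 0.019 + 0.011 = 0.386
R0 < 1, so the population is declining.

declining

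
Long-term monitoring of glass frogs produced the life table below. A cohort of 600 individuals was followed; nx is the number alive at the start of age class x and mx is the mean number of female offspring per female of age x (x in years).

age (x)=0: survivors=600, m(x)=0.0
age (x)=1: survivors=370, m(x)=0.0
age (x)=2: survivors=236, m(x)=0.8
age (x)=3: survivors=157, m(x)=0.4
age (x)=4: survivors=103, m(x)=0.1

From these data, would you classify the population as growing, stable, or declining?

declining

lx = nx/n0 = nx/600: 1, 0.61667…, 0.39333…, 0.26167…, 0.17167…
R0 = Σ lx·mx = 0 + 0 + 0.314667… + 0.104667… + 0.017167… = 0.4365…
R0 < 1, so the population is declining.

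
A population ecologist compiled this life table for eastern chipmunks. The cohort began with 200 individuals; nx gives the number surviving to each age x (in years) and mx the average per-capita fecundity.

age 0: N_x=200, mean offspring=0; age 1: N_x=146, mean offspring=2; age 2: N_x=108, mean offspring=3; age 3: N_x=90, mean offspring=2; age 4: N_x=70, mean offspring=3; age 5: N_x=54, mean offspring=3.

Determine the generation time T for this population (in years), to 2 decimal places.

lx = nx/n0 = nx/200: 1, 0.73, 0.54, 0.45, 0.35, 0.27
lx·mx: 0, 1.46, 1.62, 0.9, 1.05, 0.81 → R0 = 5.84
x·lx·mx: 0, 1.46, 3.24, 2.7, 4.2, 4.05 → Σ = 15.65
T = 15.65 / 5.84 = 2.679795… → 2.68

2.68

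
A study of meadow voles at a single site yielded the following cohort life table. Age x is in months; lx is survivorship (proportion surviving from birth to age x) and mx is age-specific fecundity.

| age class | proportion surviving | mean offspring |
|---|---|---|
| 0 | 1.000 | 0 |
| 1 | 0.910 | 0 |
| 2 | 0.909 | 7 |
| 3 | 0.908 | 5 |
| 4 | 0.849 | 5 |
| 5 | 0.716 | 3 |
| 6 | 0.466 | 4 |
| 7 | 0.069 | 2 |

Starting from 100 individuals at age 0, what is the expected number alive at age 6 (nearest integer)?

Expected survivors = N0 · l_6 = 100 × 0.466 = 46.6 → 47

47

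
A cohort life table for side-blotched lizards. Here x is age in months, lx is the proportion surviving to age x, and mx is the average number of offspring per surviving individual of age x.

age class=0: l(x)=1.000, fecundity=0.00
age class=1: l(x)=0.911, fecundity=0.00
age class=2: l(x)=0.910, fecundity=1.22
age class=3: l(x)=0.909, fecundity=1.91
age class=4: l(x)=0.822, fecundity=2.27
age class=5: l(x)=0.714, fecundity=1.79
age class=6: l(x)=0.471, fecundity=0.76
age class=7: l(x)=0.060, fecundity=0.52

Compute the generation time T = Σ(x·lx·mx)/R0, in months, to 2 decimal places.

lx·mx: 0, 0, 1.1102, 1.73619, 1.86594, 1.27806, 0.35796, 0.0312 → R0 = 6.37955
x·lx·mx: 0, 0, 2.2204, 5.20857, 7.46376, 6.3903, 2.14776, 0.2184 → Σ = 23.64919
T = 23.64919 / 6.37955 = 3.707031… → 3.71

3.71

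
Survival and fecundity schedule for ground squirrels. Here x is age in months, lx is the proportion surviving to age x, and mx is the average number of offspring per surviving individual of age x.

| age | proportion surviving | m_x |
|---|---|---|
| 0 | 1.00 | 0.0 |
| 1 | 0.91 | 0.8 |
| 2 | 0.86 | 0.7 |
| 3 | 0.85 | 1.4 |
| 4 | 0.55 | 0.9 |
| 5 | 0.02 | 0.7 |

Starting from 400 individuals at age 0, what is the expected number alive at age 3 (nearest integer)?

340

Expected survivors = N0 · l_3 = 400 × 0.85 = 340 → 340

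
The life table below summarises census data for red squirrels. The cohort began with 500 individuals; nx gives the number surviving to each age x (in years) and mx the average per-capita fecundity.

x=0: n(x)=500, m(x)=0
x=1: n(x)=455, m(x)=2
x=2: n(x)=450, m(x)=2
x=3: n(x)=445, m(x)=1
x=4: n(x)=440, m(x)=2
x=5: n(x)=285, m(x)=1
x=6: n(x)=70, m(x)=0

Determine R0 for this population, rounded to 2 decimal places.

lx = nx/n0 = nx/500: 1, 0.91, 0.9, 0.89, 0.88, 0.57, 0.14
lx·mx by age: 0, 1.82, 1.8, 0.89, 1.76, 0.57, 0
R0 = Σ lx·mx = 6.84 → 6.84

6.84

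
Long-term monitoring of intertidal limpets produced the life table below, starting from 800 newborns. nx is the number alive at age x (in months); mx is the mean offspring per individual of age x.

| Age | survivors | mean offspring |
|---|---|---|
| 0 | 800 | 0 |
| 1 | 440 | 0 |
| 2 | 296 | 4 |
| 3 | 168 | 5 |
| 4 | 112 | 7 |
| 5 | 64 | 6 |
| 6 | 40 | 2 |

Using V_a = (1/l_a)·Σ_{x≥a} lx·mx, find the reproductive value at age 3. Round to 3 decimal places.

lx = nx/n0 = nx/800: 1, 0.55, 0.37, 0.21, 0.14, 0.08, 0.05
lx·mx for x ≥ 3: 1.05, 0.98, 0.48, 0.1 → sum = 2.61
V_3 = 2.61 / l_3 = 2.61 / 0.21 = 12.428571… → 12.429

12.429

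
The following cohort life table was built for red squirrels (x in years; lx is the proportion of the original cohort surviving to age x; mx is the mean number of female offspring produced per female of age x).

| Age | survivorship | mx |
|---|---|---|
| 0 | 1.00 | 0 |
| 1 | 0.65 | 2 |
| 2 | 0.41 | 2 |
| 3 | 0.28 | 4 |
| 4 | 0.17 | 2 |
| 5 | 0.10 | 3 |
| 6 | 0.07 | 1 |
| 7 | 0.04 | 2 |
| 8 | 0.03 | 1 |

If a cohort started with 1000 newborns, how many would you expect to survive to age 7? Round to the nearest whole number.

40

Expected survivors = N0 · l_7 = 1000 × 0.04 = 40 → 40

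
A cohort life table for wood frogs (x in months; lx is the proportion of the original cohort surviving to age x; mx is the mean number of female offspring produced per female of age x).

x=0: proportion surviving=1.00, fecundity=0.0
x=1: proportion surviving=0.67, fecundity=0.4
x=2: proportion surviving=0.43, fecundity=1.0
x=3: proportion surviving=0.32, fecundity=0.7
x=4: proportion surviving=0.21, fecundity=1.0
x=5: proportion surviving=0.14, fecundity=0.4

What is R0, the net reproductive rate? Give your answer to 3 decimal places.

1.188

lx·mx by age: 0, 0.268, 0.43, 0.224, 0.21, 0.056
R0 = Σ lx·mx = 1.188 → 1.188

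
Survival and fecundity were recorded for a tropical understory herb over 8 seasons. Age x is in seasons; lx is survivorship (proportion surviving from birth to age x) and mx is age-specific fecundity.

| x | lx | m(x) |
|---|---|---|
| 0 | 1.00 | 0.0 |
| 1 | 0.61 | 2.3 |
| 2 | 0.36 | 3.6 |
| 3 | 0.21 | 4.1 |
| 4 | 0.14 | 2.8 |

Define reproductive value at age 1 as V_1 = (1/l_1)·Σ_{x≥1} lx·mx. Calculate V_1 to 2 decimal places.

lx·mx for x ≥ 1: 1.403, 1.296, 0.861, 0.392 → sum = 3.952
V_1 = 3.952 / l_1 = 3.952 / 0.61 = 6.478689… → 6.48

6.48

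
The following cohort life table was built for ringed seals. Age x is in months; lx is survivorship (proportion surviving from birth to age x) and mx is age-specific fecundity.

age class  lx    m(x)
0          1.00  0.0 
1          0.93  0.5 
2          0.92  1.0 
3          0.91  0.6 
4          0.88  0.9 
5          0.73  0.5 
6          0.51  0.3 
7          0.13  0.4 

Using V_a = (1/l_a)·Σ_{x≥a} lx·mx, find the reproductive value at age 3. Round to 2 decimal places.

lx·mx for x ≥ 3: 0.546, 0.792, 0.365, 0.153, 0.052 → sum = 1.908
V_3 = 1.908 / l_3 = 1.908 / 0.91 = 2.096703… → 2.10

2.10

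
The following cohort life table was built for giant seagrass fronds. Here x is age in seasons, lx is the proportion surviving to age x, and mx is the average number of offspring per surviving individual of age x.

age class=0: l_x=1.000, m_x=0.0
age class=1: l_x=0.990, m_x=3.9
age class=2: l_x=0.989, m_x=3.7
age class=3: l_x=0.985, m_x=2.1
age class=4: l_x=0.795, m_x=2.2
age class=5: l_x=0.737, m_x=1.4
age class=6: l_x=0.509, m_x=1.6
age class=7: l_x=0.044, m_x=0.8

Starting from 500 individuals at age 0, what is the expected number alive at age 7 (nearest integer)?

22

Expected survivors = N0 · l_7 = 500 × 0.044 = 22 → 22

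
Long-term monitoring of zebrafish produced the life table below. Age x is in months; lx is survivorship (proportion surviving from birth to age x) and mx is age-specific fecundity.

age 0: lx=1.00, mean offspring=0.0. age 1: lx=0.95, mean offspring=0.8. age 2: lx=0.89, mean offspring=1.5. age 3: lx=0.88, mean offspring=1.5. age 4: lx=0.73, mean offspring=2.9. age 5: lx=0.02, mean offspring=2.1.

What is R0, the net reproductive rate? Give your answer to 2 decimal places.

lx·mx by age: 0, 0.76, 1.335, 1.32, 2.117, 0.042
R0 = Σ lx·mx = 5.574 → 5.57

5.57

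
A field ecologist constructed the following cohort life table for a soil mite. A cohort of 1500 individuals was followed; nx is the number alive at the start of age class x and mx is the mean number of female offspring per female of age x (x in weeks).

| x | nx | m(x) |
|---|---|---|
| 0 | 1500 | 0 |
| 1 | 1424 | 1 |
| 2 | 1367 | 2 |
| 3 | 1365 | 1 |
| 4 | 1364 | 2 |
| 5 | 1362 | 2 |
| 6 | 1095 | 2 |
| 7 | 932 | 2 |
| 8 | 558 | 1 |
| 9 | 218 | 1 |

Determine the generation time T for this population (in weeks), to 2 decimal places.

lx = nx/n0 = nx/1500: 1, 0.94933…, 0.91133…, 0.91, 0.90933…, 0.908, 0.73, 0.62133…, 0.372, 0.14533…
lx·mx: 0, 0.949333…, 1.822667…, 0.91, 1.818667…, 1.816, 1.46, 1.242667…, 0.372, 0.145333… → R0 = 10.536667…
x·lx·mx: 0, 0.949333…, 3.645333…, 2.73, 7.274667…, 9.08, 8.76, 8.698667…, 2.976, 1.308… → Σ = 45.422…
T = 45.422… / 10.536667… = 4.310851… → 4.31

4.31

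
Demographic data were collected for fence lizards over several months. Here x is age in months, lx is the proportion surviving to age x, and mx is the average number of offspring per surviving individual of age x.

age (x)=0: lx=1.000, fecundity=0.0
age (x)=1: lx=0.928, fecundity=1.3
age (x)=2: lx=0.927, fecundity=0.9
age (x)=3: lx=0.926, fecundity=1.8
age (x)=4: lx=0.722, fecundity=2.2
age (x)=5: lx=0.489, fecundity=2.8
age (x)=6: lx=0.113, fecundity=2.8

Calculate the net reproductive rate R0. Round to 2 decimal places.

6.98

lx·mx by age: 0, 1.2064, 0.8343, 1.6668, 1.5884, 1.3692, 0.3164
R0 = Σ lx·mx = 6.9815 → 6.98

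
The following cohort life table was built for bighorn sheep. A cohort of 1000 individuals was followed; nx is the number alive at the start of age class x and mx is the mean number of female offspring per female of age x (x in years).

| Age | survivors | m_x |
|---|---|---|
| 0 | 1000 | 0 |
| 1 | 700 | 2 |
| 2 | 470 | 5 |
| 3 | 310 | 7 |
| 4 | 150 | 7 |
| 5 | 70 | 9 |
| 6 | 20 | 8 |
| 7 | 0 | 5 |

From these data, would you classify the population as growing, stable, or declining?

lx = nx/n0 = nx/1000: 1, 0.7, 0.47, 0.31, 0.15, 0.07, 0.02, 0
R0 = Σ lx·mx = 0 + 1.4 + 2.35 + 2.17 + 1.05 + 0.63 + 0.16 + 0 = 7.76
R0 > 1, so the population is growing.

growing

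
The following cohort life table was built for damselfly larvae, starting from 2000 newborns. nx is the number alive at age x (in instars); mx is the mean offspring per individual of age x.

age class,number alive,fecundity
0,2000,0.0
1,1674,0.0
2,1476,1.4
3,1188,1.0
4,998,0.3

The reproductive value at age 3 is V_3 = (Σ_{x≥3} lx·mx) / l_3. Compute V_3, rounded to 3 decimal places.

1.252

lx = nx/n0 = nx/2000: 1, 0.837, 0.738, 0.594, 0.499
lx·mx for x ≥ 3: 0.594, 0.1497 → sum = 0.7437
V_3 = 0.7437 / l_3 = 0.7437 / 0.594 = 1.25202… → 1.252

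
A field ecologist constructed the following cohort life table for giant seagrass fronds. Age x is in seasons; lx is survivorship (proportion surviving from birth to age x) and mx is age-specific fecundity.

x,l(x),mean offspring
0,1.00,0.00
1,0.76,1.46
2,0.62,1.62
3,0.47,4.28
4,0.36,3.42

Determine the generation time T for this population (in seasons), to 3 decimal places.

lx·mx: 0, 1.1096, 1.0044, 2.0116, 1.2312 → R0 = 5.3568
x·lx·mx: 0, 1.1096, 2.0088, 6.0348, 4.9248 → Σ = 14.078
T = 14.078 / 5.3568 = 2.628062… → 2.628

2.628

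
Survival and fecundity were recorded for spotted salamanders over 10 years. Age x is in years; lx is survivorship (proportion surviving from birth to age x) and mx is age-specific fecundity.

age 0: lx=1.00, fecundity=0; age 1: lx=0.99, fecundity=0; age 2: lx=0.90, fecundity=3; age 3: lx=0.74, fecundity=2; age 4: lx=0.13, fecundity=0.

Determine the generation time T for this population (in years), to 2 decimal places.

2.35

lx·mx: 0, 0, 2.7, 1.48, 0 → R0 = 4.18
x·lx·mx: 0, 0, 5.4, 4.44, 0 → Σ = 9.84
T = 9.84 / 4.18 = 2.354067… → 2.35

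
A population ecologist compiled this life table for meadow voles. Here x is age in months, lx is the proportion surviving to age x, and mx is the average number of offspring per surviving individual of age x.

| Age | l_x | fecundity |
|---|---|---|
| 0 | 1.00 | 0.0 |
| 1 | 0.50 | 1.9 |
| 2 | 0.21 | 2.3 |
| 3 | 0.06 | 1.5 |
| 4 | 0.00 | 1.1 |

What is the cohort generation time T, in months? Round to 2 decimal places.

1.44

lx·mx: 0, 0.95, 0.483, 0.09, 0 → R0 = 1.523
x·lx·mx: 0, 0.95, 0.966, 0.27, 0 → Σ = 2.186
T = 2.186 / 1.523 = 1.435325… → 1.44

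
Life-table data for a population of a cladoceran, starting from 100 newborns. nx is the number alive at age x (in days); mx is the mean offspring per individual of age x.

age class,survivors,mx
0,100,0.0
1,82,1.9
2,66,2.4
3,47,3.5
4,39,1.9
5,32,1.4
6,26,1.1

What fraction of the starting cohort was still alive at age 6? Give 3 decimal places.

l_6 = n_6/n_0 = 26/100 = 0.26 → 0.260

0.260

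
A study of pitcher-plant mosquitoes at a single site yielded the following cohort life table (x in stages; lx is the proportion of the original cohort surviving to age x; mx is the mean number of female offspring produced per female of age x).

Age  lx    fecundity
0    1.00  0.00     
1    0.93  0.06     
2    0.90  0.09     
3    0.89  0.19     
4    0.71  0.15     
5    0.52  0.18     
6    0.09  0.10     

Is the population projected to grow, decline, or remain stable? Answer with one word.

declining

R0 = Σ lx·mx = 0 + 0.0558 + 0.081 + 0.1691 + 0.1065 + 0.0936 + 0.009 = 0.515
R0 < 1, so the population is declining.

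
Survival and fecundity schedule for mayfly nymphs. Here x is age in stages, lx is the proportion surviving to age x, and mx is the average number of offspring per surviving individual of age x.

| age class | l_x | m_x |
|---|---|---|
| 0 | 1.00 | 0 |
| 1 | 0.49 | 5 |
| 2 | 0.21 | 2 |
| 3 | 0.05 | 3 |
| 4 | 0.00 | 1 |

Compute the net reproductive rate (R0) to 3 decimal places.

3.020

lx·mx by age: 0, 2.45, 0.42, 0.15, 0
R0 = Σ lx·mx = 3.02 → 3.020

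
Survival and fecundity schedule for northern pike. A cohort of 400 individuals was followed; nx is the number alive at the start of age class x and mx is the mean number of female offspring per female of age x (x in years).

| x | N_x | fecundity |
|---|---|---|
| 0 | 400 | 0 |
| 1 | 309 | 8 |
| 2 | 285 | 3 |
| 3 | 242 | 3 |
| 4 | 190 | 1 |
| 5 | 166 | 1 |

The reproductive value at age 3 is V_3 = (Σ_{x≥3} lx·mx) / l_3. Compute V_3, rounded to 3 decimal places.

lx = nx/n0 = nx/400: 1, 0.7725, 0.7125, 0.605, 0.475, 0.415
lx·mx for x ≥ 3: 1.815, 0.475, 0.415 → sum = 2.705
V_3 = 2.705 / l_3 = 2.705 / 0.605 = 4.471074… → 4.471

4.471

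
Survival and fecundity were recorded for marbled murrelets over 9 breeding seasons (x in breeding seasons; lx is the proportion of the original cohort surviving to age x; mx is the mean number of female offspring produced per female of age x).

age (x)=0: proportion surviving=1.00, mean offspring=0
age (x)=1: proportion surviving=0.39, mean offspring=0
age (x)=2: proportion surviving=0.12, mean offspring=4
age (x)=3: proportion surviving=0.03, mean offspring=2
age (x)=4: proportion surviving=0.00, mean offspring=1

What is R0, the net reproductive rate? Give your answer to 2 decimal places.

0.54

lx·mx by age: 0, 0, 0.48, 0.06, 0
R0 = Σ lx·mx = 0.54 → 0.54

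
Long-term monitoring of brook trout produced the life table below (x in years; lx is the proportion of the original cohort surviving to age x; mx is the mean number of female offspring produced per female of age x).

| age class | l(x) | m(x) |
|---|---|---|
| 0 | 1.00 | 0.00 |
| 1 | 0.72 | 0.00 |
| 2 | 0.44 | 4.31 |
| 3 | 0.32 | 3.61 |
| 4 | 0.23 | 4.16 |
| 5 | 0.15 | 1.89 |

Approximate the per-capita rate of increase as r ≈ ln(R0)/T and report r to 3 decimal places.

0.500

R0 = Σ lx·mx = 0 + 0 + 1.8964 + 1.1552 + 0.9568 + 0.2835 = 4.2919
Σ x·lx·mx = 12.5031; T = 12.5031/4.2919 = 2.91319…
r ≈ ln(R0)/T = ln(4.2919)/2.91319… = 0.50005… → 0.500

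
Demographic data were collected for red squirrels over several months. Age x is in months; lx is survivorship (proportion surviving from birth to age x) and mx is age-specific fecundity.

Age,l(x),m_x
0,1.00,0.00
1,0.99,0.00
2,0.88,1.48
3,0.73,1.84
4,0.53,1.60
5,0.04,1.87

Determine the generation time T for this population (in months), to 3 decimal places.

lx·mx: 0, 0, 1.3024, 1.3432, 0.848, 0.0748 → R0 = 3.5684
x·lx·mx: 0, 0, 2.6048, 4.0296, 3.392, 0.374 → Σ = 10.4004
T = 10.4004 / 3.5684 = 2.914584… → 2.915

2.915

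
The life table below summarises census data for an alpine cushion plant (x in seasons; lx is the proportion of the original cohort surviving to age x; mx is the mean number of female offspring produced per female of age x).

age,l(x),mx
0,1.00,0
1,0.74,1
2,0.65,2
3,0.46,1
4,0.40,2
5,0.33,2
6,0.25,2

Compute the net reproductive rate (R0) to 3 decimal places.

lx·mx by age: 0, 0.74, 1.3, 0.46, 0.8, 0.66, 0.5
R0 = Σ lx·mx = 4.46 → 4.460

4.460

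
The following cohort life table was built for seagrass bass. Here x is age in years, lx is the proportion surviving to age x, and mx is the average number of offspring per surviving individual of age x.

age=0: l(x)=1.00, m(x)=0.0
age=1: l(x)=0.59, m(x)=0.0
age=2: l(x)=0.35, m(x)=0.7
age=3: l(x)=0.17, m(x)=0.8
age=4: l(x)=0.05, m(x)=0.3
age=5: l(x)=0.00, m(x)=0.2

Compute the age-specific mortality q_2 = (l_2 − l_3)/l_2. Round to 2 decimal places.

0.51

q_2 = (l_2 − l_3) / l_2 = (0.35 − 0.17) / 0.35
     = 0.18 / 0.35 = 0.514286… → 0.51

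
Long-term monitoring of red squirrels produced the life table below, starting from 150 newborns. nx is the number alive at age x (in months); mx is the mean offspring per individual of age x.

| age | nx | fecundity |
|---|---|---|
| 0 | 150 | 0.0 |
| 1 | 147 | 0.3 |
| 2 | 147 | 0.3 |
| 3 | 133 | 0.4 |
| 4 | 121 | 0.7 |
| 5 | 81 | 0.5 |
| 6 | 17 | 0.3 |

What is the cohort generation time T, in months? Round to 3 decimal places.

lx = nx/n0 = nx/150: 1, 0.98, 0.98, 0.88667…, 0.80667…, 0.54, 0.11333…
lx·mx: 0, 0.294, 0.294, 0.354667…, 0.564667…, 0.27, 0.034… → R0 = 1.811333…
x·lx·mx: 0, 0.294, 0.588, 1.064…, 2.258667…, 1.35, 0.204… → Σ = 5.758667…
T = 5.758667… / 1.811333… = 3.179242… → 3.179

3.179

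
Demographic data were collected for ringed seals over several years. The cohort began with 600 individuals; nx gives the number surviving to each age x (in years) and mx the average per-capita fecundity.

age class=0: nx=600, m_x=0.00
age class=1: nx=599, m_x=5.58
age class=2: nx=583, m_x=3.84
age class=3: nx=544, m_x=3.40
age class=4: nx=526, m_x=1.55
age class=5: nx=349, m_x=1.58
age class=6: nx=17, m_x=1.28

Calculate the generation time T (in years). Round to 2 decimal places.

2.21

lx = nx/n0 = nx/600: 1, 0.99833…, 0.97167…, 0.90667…, 0.87667…, 0.58167…, 0.02833…
lx·mx: 0, 5.5707…, 3.7312…, 3.082667…, 1.358833…, 0.919033…, 0.036267… → R0 = 14.6987…
x·lx·mx: 0, 5.5707…, 7.4624…, 9.248…, 5.435333…, 4.595167…, 0.2176… → Σ = 32.5292…
T = 32.5292… / 14.6987… = 2.213066… → 2.21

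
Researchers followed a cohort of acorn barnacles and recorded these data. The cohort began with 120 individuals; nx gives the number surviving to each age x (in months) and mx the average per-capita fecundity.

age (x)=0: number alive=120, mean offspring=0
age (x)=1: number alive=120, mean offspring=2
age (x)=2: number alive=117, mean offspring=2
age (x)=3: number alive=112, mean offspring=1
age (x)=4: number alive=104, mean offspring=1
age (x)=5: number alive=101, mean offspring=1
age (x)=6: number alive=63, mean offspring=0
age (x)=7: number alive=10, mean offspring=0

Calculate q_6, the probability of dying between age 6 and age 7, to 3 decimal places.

lx = nx/n0 = nx/120: 1, 1, 0.975, 0.93333…, 0.86667…, 0.84167…, 0.525, 0.08333…
q_6 = (l_6 − l_7) / l_6 = (0.525 − 0.083333…) / 0.525
     = 0.441667… / 0.525 = 0.84127… → 0.841

0.841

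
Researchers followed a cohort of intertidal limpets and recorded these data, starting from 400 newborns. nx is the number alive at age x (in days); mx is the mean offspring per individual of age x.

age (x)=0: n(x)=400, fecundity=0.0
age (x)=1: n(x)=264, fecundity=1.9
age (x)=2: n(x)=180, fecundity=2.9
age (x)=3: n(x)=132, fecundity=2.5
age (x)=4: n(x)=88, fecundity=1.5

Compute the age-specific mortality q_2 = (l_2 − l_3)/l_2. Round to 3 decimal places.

lx = nx/n0 = nx/400: 1, 0.66, 0.45, 0.33, 0.22
q_2 = (l_2 − l_3) / l_2 = (0.45 − 0.33) / 0.45
     = 0.12 / 0.45 = 0.266667… → 0.267

0.267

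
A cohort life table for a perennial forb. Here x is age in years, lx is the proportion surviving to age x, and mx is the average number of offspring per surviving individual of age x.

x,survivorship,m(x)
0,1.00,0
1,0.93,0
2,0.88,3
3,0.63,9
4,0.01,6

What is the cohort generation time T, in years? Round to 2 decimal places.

lx·mx: 0, 0, 2.64, 5.67, 0.06 → R0 = 8.37
x·lx·mx: 0, 0, 5.28, 17.01, 0.24 → Σ = 22.53
T = 22.53 / 8.37 = 2.691756… → 2.69

2.69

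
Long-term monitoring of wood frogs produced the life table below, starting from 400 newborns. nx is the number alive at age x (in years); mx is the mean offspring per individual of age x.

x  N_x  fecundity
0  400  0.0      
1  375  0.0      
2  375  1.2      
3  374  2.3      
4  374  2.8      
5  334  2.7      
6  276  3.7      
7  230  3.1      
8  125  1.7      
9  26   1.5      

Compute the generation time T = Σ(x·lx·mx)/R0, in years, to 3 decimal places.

4.833

lx = nx/n0 = nx/400: 1, 0.9375, 0.9375, 0.935, 0.935, 0.835, 0.69, 0.575, 0.3125, 0.065
lx·mx: 0, 0, 1.125, 2.1505, 2.618, 2.2545, 2.553, 1.7825, 0.53125, 0.0975 → R0 = 13.11225
x·lx·mx: 0, 0, 2.25, 6.4515, 10.472, 11.2725, 15.318, 12.4775, 4.25, 0.8775 → Σ = 63.369
T = 63.369 / 13.11225 = 4.832809… → 4.833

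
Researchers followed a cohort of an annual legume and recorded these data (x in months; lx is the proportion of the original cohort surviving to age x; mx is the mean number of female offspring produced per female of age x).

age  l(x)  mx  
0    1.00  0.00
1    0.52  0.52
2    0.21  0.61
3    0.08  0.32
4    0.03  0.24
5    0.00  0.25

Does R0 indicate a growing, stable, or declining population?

declining

R0 = Σ lx·mx = 0 + 0.2704 + 0.1281 + 0.0256 + 0.0072 + 0 = 0.4313
R0 < 1, so the population is declining.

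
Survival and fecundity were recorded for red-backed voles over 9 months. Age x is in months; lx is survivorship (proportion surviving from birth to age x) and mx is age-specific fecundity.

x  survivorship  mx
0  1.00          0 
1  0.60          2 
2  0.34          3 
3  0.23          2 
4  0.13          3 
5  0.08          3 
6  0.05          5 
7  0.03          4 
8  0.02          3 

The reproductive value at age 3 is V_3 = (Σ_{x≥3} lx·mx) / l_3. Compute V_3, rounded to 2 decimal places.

6.61

lx·mx for x ≥ 3: 0.46, 0.39, 0.24, 0.25, 0.12, 0.06 → sum = 1.52
V_3 = 1.52 / l_3 = 1.52 / 0.23 = 6.608696… → 6.61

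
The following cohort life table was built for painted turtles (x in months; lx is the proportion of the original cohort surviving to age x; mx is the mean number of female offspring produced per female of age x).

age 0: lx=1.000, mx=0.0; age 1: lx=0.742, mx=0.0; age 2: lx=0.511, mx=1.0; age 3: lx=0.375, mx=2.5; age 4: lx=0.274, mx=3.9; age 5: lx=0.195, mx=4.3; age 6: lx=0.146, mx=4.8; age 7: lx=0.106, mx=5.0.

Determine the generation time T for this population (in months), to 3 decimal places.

4.408

lx·mx: 0, 0, 0.511, 0.9375, 1.0686, 0.8385, 0.7008, 0.53 → R0 = 4.5864
x·lx·mx: 0, 0, 1.022, 2.8125, 4.2744, 4.1925, 4.2048, 3.71 → Σ = 20.2162
T = 20.2162 / 4.5864 = 4.407858… → 4.408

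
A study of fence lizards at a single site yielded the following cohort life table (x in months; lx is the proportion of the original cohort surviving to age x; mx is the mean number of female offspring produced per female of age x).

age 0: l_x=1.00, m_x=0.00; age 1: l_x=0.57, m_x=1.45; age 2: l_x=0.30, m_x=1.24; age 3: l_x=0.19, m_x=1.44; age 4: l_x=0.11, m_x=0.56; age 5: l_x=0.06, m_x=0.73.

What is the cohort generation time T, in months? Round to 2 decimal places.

lx·mx: 0, 0.8265, 0.372, 0.2736, 0.0616, 0.0438 → R0 = 1.5775
x·lx·mx: 0, 0.8265, 0.744, 0.8208, 0.2464, 0.219 → Σ = 2.8567
T = 2.8567 / 1.5775 = 1.810903… → 1.81

1.81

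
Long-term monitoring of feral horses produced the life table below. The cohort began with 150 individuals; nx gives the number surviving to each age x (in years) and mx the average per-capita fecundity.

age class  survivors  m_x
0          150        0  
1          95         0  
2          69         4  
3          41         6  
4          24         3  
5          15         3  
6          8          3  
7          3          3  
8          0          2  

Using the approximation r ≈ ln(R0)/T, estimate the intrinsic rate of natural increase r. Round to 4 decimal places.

lx = nx/n0 = nx/150: 1, 0.63333…, 0.46, 0.27333…, 0.16, 0.1, 0.05333…, 0.02, 0
R0 = Σ lx·mx = 0 + 0 + 1.84 + 1.64… + 0.48 + 0.3 + 0.16… + 0.06 + 0 = 4.48…
Σ x·lx·mx = 13.4…; T = 13.4…/4.48… = 2.99107…
r ≈ ln(R0)/T = ln(4.48…)/2.99107… = 0.501367… → 0.5014

0.5014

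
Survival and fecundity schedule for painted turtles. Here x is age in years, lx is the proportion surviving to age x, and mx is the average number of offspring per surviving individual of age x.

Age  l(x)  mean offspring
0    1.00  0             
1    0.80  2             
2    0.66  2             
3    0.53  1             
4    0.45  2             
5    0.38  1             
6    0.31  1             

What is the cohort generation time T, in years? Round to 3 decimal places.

2.617

lx·mx: 0, 1.6, 1.32, 0.53, 0.9, 0.38, 0.31 → R0 = 5.04
x·lx·mx: 0, 1.6, 2.64, 1.59, 3.6, 1.9, 1.86 → Σ = 13.19
T = 13.19 / 5.04 = 2.617063… → 2.617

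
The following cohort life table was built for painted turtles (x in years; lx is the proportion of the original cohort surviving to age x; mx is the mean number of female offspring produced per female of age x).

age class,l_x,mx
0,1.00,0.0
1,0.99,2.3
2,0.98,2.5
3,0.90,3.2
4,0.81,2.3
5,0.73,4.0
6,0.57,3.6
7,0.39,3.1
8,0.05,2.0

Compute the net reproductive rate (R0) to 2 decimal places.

lx·mx by age: 0, 2.277, 2.45, 2.88, 1.863, 2.92, 2.052, 1.209, 0.1
R0 = Σ lx·mx = 15.751 → 15.75

15.75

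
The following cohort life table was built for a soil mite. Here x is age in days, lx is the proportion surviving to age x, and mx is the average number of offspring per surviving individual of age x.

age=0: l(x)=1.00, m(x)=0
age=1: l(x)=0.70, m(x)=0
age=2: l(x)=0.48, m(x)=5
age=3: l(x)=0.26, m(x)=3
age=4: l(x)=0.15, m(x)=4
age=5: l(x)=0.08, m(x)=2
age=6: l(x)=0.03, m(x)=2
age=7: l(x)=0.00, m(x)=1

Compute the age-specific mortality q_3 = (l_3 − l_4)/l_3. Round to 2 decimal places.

q_3 = (l_3 − l_4) / l_3 = (0.26 − 0.15) / 0.26
     = 0.11 / 0.26 = 0.423077… → 0.42

0.42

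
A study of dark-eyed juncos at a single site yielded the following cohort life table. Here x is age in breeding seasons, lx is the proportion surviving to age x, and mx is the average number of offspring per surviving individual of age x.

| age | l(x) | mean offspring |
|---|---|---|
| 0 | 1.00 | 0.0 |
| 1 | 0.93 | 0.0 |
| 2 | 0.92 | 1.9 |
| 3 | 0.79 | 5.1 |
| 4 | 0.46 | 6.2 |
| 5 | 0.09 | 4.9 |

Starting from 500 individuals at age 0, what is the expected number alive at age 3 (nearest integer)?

Expected survivors = N0 · l_3 = 500 × 0.79 = 395 → 395

395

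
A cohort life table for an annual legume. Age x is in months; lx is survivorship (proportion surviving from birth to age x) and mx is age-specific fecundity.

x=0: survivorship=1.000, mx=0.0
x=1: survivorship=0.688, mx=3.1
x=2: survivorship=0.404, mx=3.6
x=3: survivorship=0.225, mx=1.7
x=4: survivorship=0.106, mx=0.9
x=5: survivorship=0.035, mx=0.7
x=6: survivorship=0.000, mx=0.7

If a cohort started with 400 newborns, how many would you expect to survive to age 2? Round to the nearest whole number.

162

Expected survivors = N0 · l_2 = 400 × 0.404 = 161.6 → 162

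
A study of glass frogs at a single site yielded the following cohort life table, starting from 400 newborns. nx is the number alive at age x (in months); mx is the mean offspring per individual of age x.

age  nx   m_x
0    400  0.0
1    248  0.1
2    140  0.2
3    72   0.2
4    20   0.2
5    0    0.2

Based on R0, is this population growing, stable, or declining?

lx = nx/n0 = nx/400: 1, 0.62, 0.35, 0.18, 0.05, 0
R0 = Σ lx·mx = 0 + 0.062 + 0.07 + 0.036 + 0.01 + 0 = 0.178
R0 < 1, so the population is declining.

declining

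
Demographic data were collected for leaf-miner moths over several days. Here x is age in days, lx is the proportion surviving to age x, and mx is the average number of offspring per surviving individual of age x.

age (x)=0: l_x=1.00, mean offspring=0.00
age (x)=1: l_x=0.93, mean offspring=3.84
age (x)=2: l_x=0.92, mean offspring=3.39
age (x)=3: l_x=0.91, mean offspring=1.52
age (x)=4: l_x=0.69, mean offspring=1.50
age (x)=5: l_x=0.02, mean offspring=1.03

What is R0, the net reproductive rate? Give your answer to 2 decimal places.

9.13

lx·mx by age: 0, 3.5712, 3.1188, 1.3832, 1.035, 0.0206
R0 = Σ lx·mx = 9.1288 → 9.13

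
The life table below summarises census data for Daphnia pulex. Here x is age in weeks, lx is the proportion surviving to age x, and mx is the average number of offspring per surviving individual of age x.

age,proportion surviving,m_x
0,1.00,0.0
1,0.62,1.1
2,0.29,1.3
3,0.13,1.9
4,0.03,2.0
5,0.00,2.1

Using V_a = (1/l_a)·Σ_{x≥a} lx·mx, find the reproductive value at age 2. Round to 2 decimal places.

2.36

lx·mx for x ≥ 2: 0.377, 0.247, 0.06, 0 → sum = 0.684
V_2 = 0.684 / l_2 = 0.684 / 0.29 = 2.358621… → 2.36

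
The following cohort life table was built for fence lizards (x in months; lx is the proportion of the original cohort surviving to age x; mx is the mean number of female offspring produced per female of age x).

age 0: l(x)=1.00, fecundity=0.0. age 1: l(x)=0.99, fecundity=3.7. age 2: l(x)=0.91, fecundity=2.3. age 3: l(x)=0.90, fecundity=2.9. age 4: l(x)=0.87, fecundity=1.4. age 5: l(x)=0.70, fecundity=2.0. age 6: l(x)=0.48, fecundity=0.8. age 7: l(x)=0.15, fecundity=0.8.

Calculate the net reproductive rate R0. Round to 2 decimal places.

11.49

lx·mx by age: 0, 3.663, 2.093, 2.61, 1.218, 1.4, 0.384, 0.12
R0 = Σ lx·mx = 11.488 → 11.49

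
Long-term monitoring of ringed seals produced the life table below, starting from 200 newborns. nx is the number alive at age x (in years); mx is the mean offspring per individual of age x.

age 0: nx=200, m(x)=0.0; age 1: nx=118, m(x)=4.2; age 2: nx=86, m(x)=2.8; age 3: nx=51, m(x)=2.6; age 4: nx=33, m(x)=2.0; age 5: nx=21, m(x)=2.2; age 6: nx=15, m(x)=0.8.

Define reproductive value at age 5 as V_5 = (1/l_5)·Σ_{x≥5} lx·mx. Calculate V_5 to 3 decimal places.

2.771

lx = nx/n0 = nx/200: 1, 0.59, 0.43, 0.255, 0.165, 0.105, 0.075
lx·mx for x ≥ 5: 0.231, 0.06 → sum = 0.291
V_5 = 0.291 / l_5 = 0.291 / 0.105 = 2.771429… → 2.771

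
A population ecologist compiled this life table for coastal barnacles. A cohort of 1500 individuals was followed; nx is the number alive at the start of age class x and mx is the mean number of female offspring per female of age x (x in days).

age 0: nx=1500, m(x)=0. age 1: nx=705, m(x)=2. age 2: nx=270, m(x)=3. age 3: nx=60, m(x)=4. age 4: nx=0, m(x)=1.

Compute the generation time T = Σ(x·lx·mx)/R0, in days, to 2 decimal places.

1.52

lx = nx/n0 = nx/1500: 1, 0.47, 0.18, 0.04, 0
lx·mx: 0, 0.94, 0.54, 0.16, 0 → R0 = 1.64
x·lx·mx: 0, 0.94, 1.08, 0.48, 0 → Σ = 2.5
T = 2.5 / 1.64 = 1.52439… → 1.52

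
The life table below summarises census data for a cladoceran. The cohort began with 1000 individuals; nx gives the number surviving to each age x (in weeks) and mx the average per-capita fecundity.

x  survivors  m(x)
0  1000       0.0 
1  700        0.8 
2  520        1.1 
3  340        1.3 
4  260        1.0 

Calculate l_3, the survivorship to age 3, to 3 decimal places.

0.340

l_3 = n_3/n_0 = 340/1000 = 0.34 → 0.340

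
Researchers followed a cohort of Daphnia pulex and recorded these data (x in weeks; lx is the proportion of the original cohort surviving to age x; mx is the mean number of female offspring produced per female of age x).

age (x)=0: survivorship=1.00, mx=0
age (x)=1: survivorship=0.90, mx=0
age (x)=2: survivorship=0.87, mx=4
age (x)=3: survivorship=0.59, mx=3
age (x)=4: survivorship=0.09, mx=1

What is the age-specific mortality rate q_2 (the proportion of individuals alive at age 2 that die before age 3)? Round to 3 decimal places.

0.322

q_2 = (l_2 − l_3) / l_2 = (0.87 − 0.59) / 0.87
     = 0.28 / 0.87 = 0.321839… → 0.322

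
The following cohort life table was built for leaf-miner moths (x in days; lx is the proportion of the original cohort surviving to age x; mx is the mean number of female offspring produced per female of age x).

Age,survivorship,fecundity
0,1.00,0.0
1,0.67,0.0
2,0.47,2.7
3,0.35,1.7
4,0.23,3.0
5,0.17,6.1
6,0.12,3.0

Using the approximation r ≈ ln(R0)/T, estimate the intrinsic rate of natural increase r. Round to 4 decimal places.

R0 = Σ lx·mx = 0 + 0 + 1.269 + 0.595 + 0.69 + 1.037 + 0.36 = 3.951
Σ x·lx·mx = 14.428; T = 14.428/3.951 = 3.65173…
r ≈ ln(R0)/T = ln(3.951)/3.65173… = 0.376251… → 0.3763

0.3763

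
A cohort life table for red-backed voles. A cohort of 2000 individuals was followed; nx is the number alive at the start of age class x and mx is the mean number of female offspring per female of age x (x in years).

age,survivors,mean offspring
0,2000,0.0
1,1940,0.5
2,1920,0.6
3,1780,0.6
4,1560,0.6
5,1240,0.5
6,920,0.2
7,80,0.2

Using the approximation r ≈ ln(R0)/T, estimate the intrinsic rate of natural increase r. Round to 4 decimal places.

0.3080

lx = nx/n0 = nx/2000: 1, 0.97, 0.96, 0.89, 0.78, 0.62, 0.46, 0.04
R0 = Σ lx·mx = 0 + 0.485 + 0.576 + 0.534 + 0.468 + 0.31 + 0.092 + 0.008 = 2.473
Σ x·lx·mx = 7.269; T = 7.269/2.473 = 2.93934…
r ≈ ln(R0)/T = ln(2.473)/2.93934… = 0.308039… → 0.3080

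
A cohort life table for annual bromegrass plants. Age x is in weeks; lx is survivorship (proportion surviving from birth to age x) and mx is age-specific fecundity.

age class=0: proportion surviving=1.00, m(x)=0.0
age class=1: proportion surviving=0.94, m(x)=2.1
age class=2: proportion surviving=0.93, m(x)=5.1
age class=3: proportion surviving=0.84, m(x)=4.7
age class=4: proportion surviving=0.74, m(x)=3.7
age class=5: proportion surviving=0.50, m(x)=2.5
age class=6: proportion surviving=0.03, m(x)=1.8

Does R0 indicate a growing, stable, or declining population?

R0 = Σ lx·mx = 0 + 1.974 + 4.743 + 3.948 + 2.738 + 1.25 + 0.054 = 14.707
R0 > 1, so the population is growing.

growing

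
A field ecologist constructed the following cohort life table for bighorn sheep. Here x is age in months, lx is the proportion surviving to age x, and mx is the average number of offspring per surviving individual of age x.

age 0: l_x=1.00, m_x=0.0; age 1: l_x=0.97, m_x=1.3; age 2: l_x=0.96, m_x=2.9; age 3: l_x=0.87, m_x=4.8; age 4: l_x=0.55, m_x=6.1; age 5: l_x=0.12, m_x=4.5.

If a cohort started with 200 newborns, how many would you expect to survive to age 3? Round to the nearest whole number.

174

Expected survivors = N0 · l_3 = 200 × 0.87 = 174 → 174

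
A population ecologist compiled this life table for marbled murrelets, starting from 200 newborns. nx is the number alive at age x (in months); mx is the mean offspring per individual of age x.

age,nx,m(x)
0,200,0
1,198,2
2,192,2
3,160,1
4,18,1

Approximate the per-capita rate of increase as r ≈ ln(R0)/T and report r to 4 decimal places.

lx = nx/n0 = nx/200: 1, 0.99, 0.96, 0.8, 0.09
R0 = Σ lx·mx = 0 + 1.98 + 1.92 + 0.8 + 0.09 = 4.79
Σ x·lx·mx = 8.58; T = 8.58/4.79 = 1.79123…
r ≈ ln(R0)/T = ln(4.79)/1.79123… = 0.874555… → 0.8746

0.8746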